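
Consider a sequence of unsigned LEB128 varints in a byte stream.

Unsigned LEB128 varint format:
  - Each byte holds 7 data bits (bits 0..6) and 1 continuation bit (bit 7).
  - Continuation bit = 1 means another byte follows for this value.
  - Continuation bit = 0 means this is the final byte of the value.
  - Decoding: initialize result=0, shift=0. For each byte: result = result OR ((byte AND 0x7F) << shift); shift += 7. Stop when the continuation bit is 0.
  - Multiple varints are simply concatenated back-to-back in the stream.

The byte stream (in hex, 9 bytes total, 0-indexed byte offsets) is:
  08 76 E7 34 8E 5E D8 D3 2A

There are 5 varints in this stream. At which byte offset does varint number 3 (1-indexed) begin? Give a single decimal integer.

  byte[0]=0x08 cont=0 payload=0x08=8: acc |= 8<<0 -> acc=8 shift=7 [end]
Varint 1: bytes[0:1] = 08 -> value 8 (1 byte(s))
  byte[1]=0x76 cont=0 payload=0x76=118: acc |= 118<<0 -> acc=118 shift=7 [end]
Varint 2: bytes[1:2] = 76 -> value 118 (1 byte(s))
  byte[2]=0xE7 cont=1 payload=0x67=103: acc |= 103<<0 -> acc=103 shift=7
  byte[3]=0x34 cont=0 payload=0x34=52: acc |= 52<<7 -> acc=6759 shift=14 [end]
Varint 3: bytes[2:4] = E7 34 -> value 6759 (2 byte(s))
  byte[4]=0x8E cont=1 payload=0x0E=14: acc |= 14<<0 -> acc=14 shift=7
  byte[5]=0x5E cont=0 payload=0x5E=94: acc |= 94<<7 -> acc=12046 shift=14 [end]
Varint 4: bytes[4:6] = 8E 5E -> value 12046 (2 byte(s))
  byte[6]=0xD8 cont=1 payload=0x58=88: acc |= 88<<0 -> acc=88 shift=7
  byte[7]=0xD3 cont=1 payload=0x53=83: acc |= 83<<7 -> acc=10712 shift=14
  byte[8]=0x2A cont=0 payload=0x2A=42: acc |= 42<<14 -> acc=698840 shift=21 [end]
Varint 5: bytes[6:9] = D8 D3 2A -> value 698840 (3 byte(s))

Answer: 2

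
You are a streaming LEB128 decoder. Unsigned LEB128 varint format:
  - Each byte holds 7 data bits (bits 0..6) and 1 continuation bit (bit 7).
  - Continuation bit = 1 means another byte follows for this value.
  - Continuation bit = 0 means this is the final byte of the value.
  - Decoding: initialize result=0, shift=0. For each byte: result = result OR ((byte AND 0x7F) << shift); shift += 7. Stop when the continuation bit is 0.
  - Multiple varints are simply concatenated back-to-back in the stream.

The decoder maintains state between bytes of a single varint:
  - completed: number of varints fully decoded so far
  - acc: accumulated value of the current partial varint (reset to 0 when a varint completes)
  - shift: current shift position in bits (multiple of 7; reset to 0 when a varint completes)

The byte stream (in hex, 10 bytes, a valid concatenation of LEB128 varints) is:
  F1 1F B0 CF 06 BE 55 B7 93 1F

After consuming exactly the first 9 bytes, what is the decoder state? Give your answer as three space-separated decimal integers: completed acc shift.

byte[0]=0xF1 cont=1 payload=0x71: acc |= 113<<0 -> completed=0 acc=113 shift=7
byte[1]=0x1F cont=0 payload=0x1F: varint #1 complete (value=4081); reset -> completed=1 acc=0 shift=0
byte[2]=0xB0 cont=1 payload=0x30: acc |= 48<<0 -> completed=1 acc=48 shift=7
byte[3]=0xCF cont=1 payload=0x4F: acc |= 79<<7 -> completed=1 acc=10160 shift=14
byte[4]=0x06 cont=0 payload=0x06: varint #2 complete (value=108464); reset -> completed=2 acc=0 shift=0
byte[5]=0xBE cont=1 payload=0x3E: acc |= 62<<0 -> completed=2 acc=62 shift=7
byte[6]=0x55 cont=0 payload=0x55: varint #3 complete (value=10942); reset -> completed=3 acc=0 shift=0
byte[7]=0xB7 cont=1 payload=0x37: acc |= 55<<0 -> completed=3 acc=55 shift=7
byte[8]=0x93 cont=1 payload=0x13: acc |= 19<<7 -> completed=3 acc=2487 shift=14

Answer: 3 2487 14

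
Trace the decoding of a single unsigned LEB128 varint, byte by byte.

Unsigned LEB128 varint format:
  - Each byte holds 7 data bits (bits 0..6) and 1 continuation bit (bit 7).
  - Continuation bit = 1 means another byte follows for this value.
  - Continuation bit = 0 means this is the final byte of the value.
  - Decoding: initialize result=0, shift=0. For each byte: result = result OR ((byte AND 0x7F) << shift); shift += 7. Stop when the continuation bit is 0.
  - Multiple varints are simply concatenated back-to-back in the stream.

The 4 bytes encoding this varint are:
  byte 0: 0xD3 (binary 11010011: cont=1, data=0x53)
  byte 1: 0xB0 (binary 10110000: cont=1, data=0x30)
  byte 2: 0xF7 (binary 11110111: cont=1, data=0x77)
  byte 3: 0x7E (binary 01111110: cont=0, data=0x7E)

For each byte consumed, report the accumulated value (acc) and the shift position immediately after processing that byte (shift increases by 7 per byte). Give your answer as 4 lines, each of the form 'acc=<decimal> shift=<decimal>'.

byte 0=0xD3: payload=0x53=83, contrib = 83<<0 = 83; acc -> 83, shift -> 7
byte 1=0xB0: payload=0x30=48, contrib = 48<<7 = 6144; acc -> 6227, shift -> 14
byte 2=0xF7: payload=0x77=119, contrib = 119<<14 = 1949696; acc -> 1955923, shift -> 21
byte 3=0x7E: payload=0x7E=126, contrib = 126<<21 = 264241152; acc -> 266197075, shift -> 28

Answer: acc=83 shift=7
acc=6227 shift=14
acc=1955923 shift=21
acc=266197075 shift=28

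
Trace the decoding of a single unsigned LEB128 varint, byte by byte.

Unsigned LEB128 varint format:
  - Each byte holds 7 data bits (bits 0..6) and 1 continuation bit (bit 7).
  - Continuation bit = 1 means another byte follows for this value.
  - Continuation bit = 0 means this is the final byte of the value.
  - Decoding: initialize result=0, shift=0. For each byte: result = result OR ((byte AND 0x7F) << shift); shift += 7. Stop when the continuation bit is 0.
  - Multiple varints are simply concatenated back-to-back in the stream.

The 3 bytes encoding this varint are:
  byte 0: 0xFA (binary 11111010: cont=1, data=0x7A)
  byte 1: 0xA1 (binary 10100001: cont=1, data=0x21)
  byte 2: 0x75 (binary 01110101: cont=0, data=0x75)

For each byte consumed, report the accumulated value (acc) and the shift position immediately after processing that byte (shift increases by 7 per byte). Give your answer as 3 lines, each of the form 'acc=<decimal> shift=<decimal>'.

byte 0=0xFA: payload=0x7A=122, contrib = 122<<0 = 122; acc -> 122, shift -> 7
byte 1=0xA1: payload=0x21=33, contrib = 33<<7 = 4224; acc -> 4346, shift -> 14
byte 2=0x75: payload=0x75=117, contrib = 117<<14 = 1916928; acc -> 1921274, shift -> 21

Answer: acc=122 shift=7
acc=4346 shift=14
acc=1921274 shift=21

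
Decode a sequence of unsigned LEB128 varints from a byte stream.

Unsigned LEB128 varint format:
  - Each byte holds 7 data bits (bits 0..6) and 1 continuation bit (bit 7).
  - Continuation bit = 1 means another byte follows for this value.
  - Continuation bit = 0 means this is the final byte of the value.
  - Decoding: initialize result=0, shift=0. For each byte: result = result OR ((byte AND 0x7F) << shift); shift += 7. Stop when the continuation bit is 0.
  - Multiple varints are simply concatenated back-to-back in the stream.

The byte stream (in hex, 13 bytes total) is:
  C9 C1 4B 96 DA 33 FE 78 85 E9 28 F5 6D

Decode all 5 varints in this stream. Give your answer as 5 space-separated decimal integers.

Answer: 1237193 847126 15486 668805 14069

Derivation:
  byte[0]=0xC9 cont=1 payload=0x49=73: acc |= 73<<0 -> acc=73 shift=7
  byte[1]=0xC1 cont=1 payload=0x41=65: acc |= 65<<7 -> acc=8393 shift=14
  byte[2]=0x4B cont=0 payload=0x4B=75: acc |= 75<<14 -> acc=1237193 shift=21 [end]
Varint 1: bytes[0:3] = C9 C1 4B -> value 1237193 (3 byte(s))
  byte[3]=0x96 cont=1 payload=0x16=22: acc |= 22<<0 -> acc=22 shift=7
  byte[4]=0xDA cont=1 payload=0x5A=90: acc |= 90<<7 -> acc=11542 shift=14
  byte[5]=0x33 cont=0 payload=0x33=51: acc |= 51<<14 -> acc=847126 shift=21 [end]
Varint 2: bytes[3:6] = 96 DA 33 -> value 847126 (3 byte(s))
  byte[6]=0xFE cont=1 payload=0x7E=126: acc |= 126<<0 -> acc=126 shift=7
  byte[7]=0x78 cont=0 payload=0x78=120: acc |= 120<<7 -> acc=15486 shift=14 [end]
Varint 3: bytes[6:8] = FE 78 -> value 15486 (2 byte(s))
  byte[8]=0x85 cont=1 payload=0x05=5: acc |= 5<<0 -> acc=5 shift=7
  byte[9]=0xE9 cont=1 payload=0x69=105: acc |= 105<<7 -> acc=13445 shift=14
  byte[10]=0x28 cont=0 payload=0x28=40: acc |= 40<<14 -> acc=668805 shift=21 [end]
Varint 4: bytes[8:11] = 85 E9 28 -> value 668805 (3 byte(s))
  byte[11]=0xF5 cont=1 payload=0x75=117: acc |= 117<<0 -> acc=117 shift=7
  byte[12]=0x6D cont=0 payload=0x6D=109: acc |= 109<<7 -> acc=14069 shift=14 [end]
Varint 5: bytes[11:13] = F5 6D -> value 14069 (2 byte(s))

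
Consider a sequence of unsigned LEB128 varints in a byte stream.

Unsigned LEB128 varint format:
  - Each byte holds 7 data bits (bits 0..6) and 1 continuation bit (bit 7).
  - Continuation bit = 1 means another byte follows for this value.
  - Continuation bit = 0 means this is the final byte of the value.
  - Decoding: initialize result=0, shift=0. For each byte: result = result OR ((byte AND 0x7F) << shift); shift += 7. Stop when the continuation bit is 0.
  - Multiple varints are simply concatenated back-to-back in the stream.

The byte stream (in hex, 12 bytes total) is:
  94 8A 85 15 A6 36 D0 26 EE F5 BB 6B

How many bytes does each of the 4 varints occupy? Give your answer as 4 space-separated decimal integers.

  byte[0]=0x94 cont=1 payload=0x14=20: acc |= 20<<0 -> acc=20 shift=7
  byte[1]=0x8A cont=1 payload=0x0A=10: acc |= 10<<7 -> acc=1300 shift=14
  byte[2]=0x85 cont=1 payload=0x05=5: acc |= 5<<14 -> acc=83220 shift=21
  byte[3]=0x15 cont=0 payload=0x15=21: acc |= 21<<21 -> acc=44123412 shift=28 [end]
Varint 1: bytes[0:4] = 94 8A 85 15 -> value 44123412 (4 byte(s))
  byte[4]=0xA6 cont=1 payload=0x26=38: acc |= 38<<0 -> acc=38 shift=7
  byte[5]=0x36 cont=0 payload=0x36=54: acc |= 54<<7 -> acc=6950 shift=14 [end]
Varint 2: bytes[4:6] = A6 36 -> value 6950 (2 byte(s))
  byte[6]=0xD0 cont=1 payload=0x50=80: acc |= 80<<0 -> acc=80 shift=7
  byte[7]=0x26 cont=0 payload=0x26=38: acc |= 38<<7 -> acc=4944 shift=14 [end]
Varint 3: bytes[6:8] = D0 26 -> value 4944 (2 byte(s))
  byte[8]=0xEE cont=1 payload=0x6E=110: acc |= 110<<0 -> acc=110 shift=7
  byte[9]=0xF5 cont=1 payload=0x75=117: acc |= 117<<7 -> acc=15086 shift=14
  byte[10]=0xBB cont=1 payload=0x3B=59: acc |= 59<<14 -> acc=981742 shift=21
  byte[11]=0x6B cont=0 payload=0x6B=107: acc |= 107<<21 -> acc=225377006 shift=28 [end]
Varint 4: bytes[8:12] = EE F5 BB 6B -> value 225377006 (4 byte(s))

Answer: 4 2 2 4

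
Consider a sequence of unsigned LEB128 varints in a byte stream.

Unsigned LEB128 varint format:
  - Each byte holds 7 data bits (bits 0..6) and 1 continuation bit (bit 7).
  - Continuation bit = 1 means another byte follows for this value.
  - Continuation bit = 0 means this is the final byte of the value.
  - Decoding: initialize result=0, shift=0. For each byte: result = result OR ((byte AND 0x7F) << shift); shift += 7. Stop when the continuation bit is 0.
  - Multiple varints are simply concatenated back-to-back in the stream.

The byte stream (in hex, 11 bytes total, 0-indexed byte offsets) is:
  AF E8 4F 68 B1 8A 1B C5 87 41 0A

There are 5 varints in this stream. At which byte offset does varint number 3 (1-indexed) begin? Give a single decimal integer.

Answer: 4

Derivation:
  byte[0]=0xAF cont=1 payload=0x2F=47: acc |= 47<<0 -> acc=47 shift=7
  byte[1]=0xE8 cont=1 payload=0x68=104: acc |= 104<<7 -> acc=13359 shift=14
  byte[2]=0x4F cont=0 payload=0x4F=79: acc |= 79<<14 -> acc=1307695 shift=21 [end]
Varint 1: bytes[0:3] = AF E8 4F -> value 1307695 (3 byte(s))
  byte[3]=0x68 cont=0 payload=0x68=104: acc |= 104<<0 -> acc=104 shift=7 [end]
Varint 2: bytes[3:4] = 68 -> value 104 (1 byte(s))
  byte[4]=0xB1 cont=1 payload=0x31=49: acc |= 49<<0 -> acc=49 shift=7
  byte[5]=0x8A cont=1 payload=0x0A=10: acc |= 10<<7 -> acc=1329 shift=14
  byte[6]=0x1B cont=0 payload=0x1B=27: acc |= 27<<14 -> acc=443697 shift=21 [end]
Varint 3: bytes[4:7] = B1 8A 1B -> value 443697 (3 byte(s))
  byte[7]=0xC5 cont=1 payload=0x45=69: acc |= 69<<0 -> acc=69 shift=7
  byte[8]=0x87 cont=1 payload=0x07=7: acc |= 7<<7 -> acc=965 shift=14
  byte[9]=0x41 cont=0 payload=0x41=65: acc |= 65<<14 -> acc=1065925 shift=21 [end]
Varint 4: bytes[7:10] = C5 87 41 -> value 1065925 (3 byte(s))
  byte[10]=0x0A cont=0 payload=0x0A=10: acc |= 10<<0 -> acc=10 shift=7 [end]
Varint 5: bytes[10:11] = 0A -> value 10 (1 byte(s))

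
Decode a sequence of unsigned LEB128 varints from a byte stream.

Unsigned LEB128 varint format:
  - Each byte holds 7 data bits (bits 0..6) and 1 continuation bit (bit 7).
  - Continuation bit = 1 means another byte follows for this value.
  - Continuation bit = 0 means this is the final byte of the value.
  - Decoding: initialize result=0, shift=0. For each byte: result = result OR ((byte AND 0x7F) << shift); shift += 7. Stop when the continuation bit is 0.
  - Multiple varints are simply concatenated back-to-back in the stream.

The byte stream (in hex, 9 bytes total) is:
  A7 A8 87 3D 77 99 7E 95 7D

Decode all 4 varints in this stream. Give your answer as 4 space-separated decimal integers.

Answer: 128046119 119 16153 16021

Derivation:
  byte[0]=0xA7 cont=1 payload=0x27=39: acc |= 39<<0 -> acc=39 shift=7
  byte[1]=0xA8 cont=1 payload=0x28=40: acc |= 40<<7 -> acc=5159 shift=14
  byte[2]=0x87 cont=1 payload=0x07=7: acc |= 7<<14 -> acc=119847 shift=21
  byte[3]=0x3D cont=0 payload=0x3D=61: acc |= 61<<21 -> acc=128046119 shift=28 [end]
Varint 1: bytes[0:4] = A7 A8 87 3D -> value 128046119 (4 byte(s))
  byte[4]=0x77 cont=0 payload=0x77=119: acc |= 119<<0 -> acc=119 shift=7 [end]
Varint 2: bytes[4:5] = 77 -> value 119 (1 byte(s))
  byte[5]=0x99 cont=1 payload=0x19=25: acc |= 25<<0 -> acc=25 shift=7
  byte[6]=0x7E cont=0 payload=0x7E=126: acc |= 126<<7 -> acc=16153 shift=14 [end]
Varint 3: bytes[5:7] = 99 7E -> value 16153 (2 byte(s))
  byte[7]=0x95 cont=1 payload=0x15=21: acc |= 21<<0 -> acc=21 shift=7
  byte[8]=0x7D cont=0 payload=0x7D=125: acc |= 125<<7 -> acc=16021 shift=14 [end]
Varint 4: bytes[7:9] = 95 7D -> value 16021 (2 byte(s))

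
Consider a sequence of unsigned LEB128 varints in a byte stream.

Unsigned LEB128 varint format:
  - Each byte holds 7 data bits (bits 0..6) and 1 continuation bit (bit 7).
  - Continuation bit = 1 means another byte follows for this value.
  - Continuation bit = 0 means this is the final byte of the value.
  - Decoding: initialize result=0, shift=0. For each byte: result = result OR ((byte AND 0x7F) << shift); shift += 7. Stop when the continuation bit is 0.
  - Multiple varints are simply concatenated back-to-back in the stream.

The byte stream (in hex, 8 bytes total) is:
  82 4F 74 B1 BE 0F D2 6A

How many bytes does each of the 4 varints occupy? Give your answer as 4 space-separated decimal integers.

  byte[0]=0x82 cont=1 payload=0x02=2: acc |= 2<<0 -> acc=2 shift=7
  byte[1]=0x4F cont=0 payload=0x4F=79: acc |= 79<<7 -> acc=10114 shift=14 [end]
Varint 1: bytes[0:2] = 82 4F -> value 10114 (2 byte(s))
  byte[2]=0x74 cont=0 payload=0x74=116: acc |= 116<<0 -> acc=116 shift=7 [end]
Varint 2: bytes[2:3] = 74 -> value 116 (1 byte(s))
  byte[3]=0xB1 cont=1 payload=0x31=49: acc |= 49<<0 -> acc=49 shift=7
  byte[4]=0xBE cont=1 payload=0x3E=62: acc |= 62<<7 -> acc=7985 shift=14
  byte[5]=0x0F cont=0 payload=0x0F=15: acc |= 15<<14 -> acc=253745 shift=21 [end]
Varint 3: bytes[3:6] = B1 BE 0F -> value 253745 (3 byte(s))
  byte[6]=0xD2 cont=1 payload=0x52=82: acc |= 82<<0 -> acc=82 shift=7
  byte[7]=0x6A cont=0 payload=0x6A=106: acc |= 106<<7 -> acc=13650 shift=14 [end]
Varint 4: bytes[6:8] = D2 6A -> value 13650 (2 byte(s))

Answer: 2 1 3 2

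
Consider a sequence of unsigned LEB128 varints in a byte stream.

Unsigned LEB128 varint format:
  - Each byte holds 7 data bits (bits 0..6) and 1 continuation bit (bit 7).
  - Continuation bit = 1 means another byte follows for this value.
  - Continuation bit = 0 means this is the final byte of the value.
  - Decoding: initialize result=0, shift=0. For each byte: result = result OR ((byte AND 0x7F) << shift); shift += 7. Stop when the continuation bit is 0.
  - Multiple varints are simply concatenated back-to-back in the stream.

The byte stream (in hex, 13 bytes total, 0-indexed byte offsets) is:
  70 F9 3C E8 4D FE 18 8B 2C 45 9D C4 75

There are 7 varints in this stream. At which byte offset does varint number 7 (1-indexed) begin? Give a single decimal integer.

Answer: 10

Derivation:
  byte[0]=0x70 cont=0 payload=0x70=112: acc |= 112<<0 -> acc=112 shift=7 [end]
Varint 1: bytes[0:1] = 70 -> value 112 (1 byte(s))
  byte[1]=0xF9 cont=1 payload=0x79=121: acc |= 121<<0 -> acc=121 shift=7
  byte[2]=0x3C cont=0 payload=0x3C=60: acc |= 60<<7 -> acc=7801 shift=14 [end]
Varint 2: bytes[1:3] = F9 3C -> value 7801 (2 byte(s))
  byte[3]=0xE8 cont=1 payload=0x68=104: acc |= 104<<0 -> acc=104 shift=7
  byte[4]=0x4D cont=0 payload=0x4D=77: acc |= 77<<7 -> acc=9960 shift=14 [end]
Varint 3: bytes[3:5] = E8 4D -> value 9960 (2 byte(s))
  byte[5]=0xFE cont=1 payload=0x7E=126: acc |= 126<<0 -> acc=126 shift=7
  byte[6]=0x18 cont=0 payload=0x18=24: acc |= 24<<7 -> acc=3198 shift=14 [end]
Varint 4: bytes[5:7] = FE 18 -> value 3198 (2 byte(s))
  byte[7]=0x8B cont=1 payload=0x0B=11: acc |= 11<<0 -> acc=11 shift=7
  byte[8]=0x2C cont=0 payload=0x2C=44: acc |= 44<<7 -> acc=5643 shift=14 [end]
Varint 5: bytes[7:9] = 8B 2C -> value 5643 (2 byte(s))
  byte[9]=0x45 cont=0 payload=0x45=69: acc |= 69<<0 -> acc=69 shift=7 [end]
Varint 6: bytes[9:10] = 45 -> value 69 (1 byte(s))
  byte[10]=0x9D cont=1 payload=0x1D=29: acc |= 29<<0 -> acc=29 shift=7
  byte[11]=0xC4 cont=1 payload=0x44=68: acc |= 68<<7 -> acc=8733 shift=14
  byte[12]=0x75 cont=0 payload=0x75=117: acc |= 117<<14 -> acc=1925661 shift=21 [end]
Varint 7: bytes[10:13] = 9D C4 75 -> value 1925661 (3 byte(s))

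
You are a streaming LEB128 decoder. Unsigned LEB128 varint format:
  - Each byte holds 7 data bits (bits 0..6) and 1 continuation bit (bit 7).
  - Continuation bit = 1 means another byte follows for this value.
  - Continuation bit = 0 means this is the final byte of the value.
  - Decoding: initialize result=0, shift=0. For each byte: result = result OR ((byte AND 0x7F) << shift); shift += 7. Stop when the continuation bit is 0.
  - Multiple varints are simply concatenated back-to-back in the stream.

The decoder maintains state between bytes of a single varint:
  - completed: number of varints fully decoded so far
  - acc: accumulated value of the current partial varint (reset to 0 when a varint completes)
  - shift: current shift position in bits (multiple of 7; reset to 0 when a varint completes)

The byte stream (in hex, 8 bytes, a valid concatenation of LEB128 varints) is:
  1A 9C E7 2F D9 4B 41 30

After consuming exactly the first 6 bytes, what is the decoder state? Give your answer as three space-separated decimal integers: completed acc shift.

Answer: 3 0 0

Derivation:
byte[0]=0x1A cont=0 payload=0x1A: varint #1 complete (value=26); reset -> completed=1 acc=0 shift=0
byte[1]=0x9C cont=1 payload=0x1C: acc |= 28<<0 -> completed=1 acc=28 shift=7
byte[2]=0xE7 cont=1 payload=0x67: acc |= 103<<7 -> completed=1 acc=13212 shift=14
byte[3]=0x2F cont=0 payload=0x2F: varint #2 complete (value=783260); reset -> completed=2 acc=0 shift=0
byte[4]=0xD9 cont=1 payload=0x59: acc |= 89<<0 -> completed=2 acc=89 shift=7
byte[5]=0x4B cont=0 payload=0x4B: varint #3 complete (value=9689); reset -> completed=3 acc=0 shift=0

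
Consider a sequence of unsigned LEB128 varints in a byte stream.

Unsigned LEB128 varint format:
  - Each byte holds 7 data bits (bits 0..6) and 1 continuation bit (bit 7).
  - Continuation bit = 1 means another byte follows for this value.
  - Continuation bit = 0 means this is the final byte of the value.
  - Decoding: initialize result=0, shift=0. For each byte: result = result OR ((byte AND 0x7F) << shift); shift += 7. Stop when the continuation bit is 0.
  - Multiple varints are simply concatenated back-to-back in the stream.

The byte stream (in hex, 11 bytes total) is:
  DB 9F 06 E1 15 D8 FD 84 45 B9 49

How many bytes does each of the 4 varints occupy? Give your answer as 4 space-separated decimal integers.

Answer: 3 2 4 2

Derivation:
  byte[0]=0xDB cont=1 payload=0x5B=91: acc |= 91<<0 -> acc=91 shift=7
  byte[1]=0x9F cont=1 payload=0x1F=31: acc |= 31<<7 -> acc=4059 shift=14
  byte[2]=0x06 cont=0 payload=0x06=6: acc |= 6<<14 -> acc=102363 shift=21 [end]
Varint 1: bytes[0:3] = DB 9F 06 -> value 102363 (3 byte(s))
  byte[3]=0xE1 cont=1 payload=0x61=97: acc |= 97<<0 -> acc=97 shift=7
  byte[4]=0x15 cont=0 payload=0x15=21: acc |= 21<<7 -> acc=2785 shift=14 [end]
Varint 2: bytes[3:5] = E1 15 -> value 2785 (2 byte(s))
  byte[5]=0xD8 cont=1 payload=0x58=88: acc |= 88<<0 -> acc=88 shift=7
  byte[6]=0xFD cont=1 payload=0x7D=125: acc |= 125<<7 -> acc=16088 shift=14
  byte[7]=0x84 cont=1 payload=0x04=4: acc |= 4<<14 -> acc=81624 shift=21
  byte[8]=0x45 cont=0 payload=0x45=69: acc |= 69<<21 -> acc=144785112 shift=28 [end]
Varint 3: bytes[5:9] = D8 FD 84 45 -> value 144785112 (4 byte(s))
  byte[9]=0xB9 cont=1 payload=0x39=57: acc |= 57<<0 -> acc=57 shift=7
  byte[10]=0x49 cont=0 payload=0x49=73: acc |= 73<<7 -> acc=9401 shift=14 [end]
Varint 4: bytes[9:11] = B9 49 -> value 9401 (2 byte(s))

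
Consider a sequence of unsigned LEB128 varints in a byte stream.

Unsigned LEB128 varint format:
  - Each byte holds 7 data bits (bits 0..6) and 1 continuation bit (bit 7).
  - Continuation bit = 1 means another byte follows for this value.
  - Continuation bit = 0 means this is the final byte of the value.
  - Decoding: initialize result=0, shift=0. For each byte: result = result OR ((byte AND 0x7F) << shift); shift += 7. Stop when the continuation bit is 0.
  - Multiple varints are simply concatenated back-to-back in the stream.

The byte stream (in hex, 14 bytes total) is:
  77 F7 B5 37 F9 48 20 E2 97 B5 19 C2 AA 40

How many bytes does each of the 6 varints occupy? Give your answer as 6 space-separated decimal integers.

Answer: 1 3 2 1 4 3

Derivation:
  byte[0]=0x77 cont=0 payload=0x77=119: acc |= 119<<0 -> acc=119 shift=7 [end]
Varint 1: bytes[0:1] = 77 -> value 119 (1 byte(s))
  byte[1]=0xF7 cont=1 payload=0x77=119: acc |= 119<<0 -> acc=119 shift=7
  byte[2]=0xB5 cont=1 payload=0x35=53: acc |= 53<<7 -> acc=6903 shift=14
  byte[3]=0x37 cont=0 payload=0x37=55: acc |= 55<<14 -> acc=908023 shift=21 [end]
Varint 2: bytes[1:4] = F7 B5 37 -> value 908023 (3 byte(s))
  byte[4]=0xF9 cont=1 payload=0x79=121: acc |= 121<<0 -> acc=121 shift=7
  byte[5]=0x48 cont=0 payload=0x48=72: acc |= 72<<7 -> acc=9337 shift=14 [end]
Varint 3: bytes[4:6] = F9 48 -> value 9337 (2 byte(s))
  byte[6]=0x20 cont=0 payload=0x20=32: acc |= 32<<0 -> acc=32 shift=7 [end]
Varint 4: bytes[6:7] = 20 -> value 32 (1 byte(s))
  byte[7]=0xE2 cont=1 payload=0x62=98: acc |= 98<<0 -> acc=98 shift=7
  byte[8]=0x97 cont=1 payload=0x17=23: acc |= 23<<7 -> acc=3042 shift=14
  byte[9]=0xB5 cont=1 payload=0x35=53: acc |= 53<<14 -> acc=871394 shift=21
  byte[10]=0x19 cont=0 payload=0x19=25: acc |= 25<<21 -> acc=53300194 shift=28 [end]
Varint 5: bytes[7:11] = E2 97 B5 19 -> value 53300194 (4 byte(s))
  byte[11]=0xC2 cont=1 payload=0x42=66: acc |= 66<<0 -> acc=66 shift=7
  byte[12]=0xAA cont=1 payload=0x2A=42: acc |= 42<<7 -> acc=5442 shift=14
  byte[13]=0x40 cont=0 payload=0x40=64: acc |= 64<<14 -> acc=1054018 shift=21 [end]
Varint 6: bytes[11:14] = C2 AA 40 -> value 1054018 (3 byte(s))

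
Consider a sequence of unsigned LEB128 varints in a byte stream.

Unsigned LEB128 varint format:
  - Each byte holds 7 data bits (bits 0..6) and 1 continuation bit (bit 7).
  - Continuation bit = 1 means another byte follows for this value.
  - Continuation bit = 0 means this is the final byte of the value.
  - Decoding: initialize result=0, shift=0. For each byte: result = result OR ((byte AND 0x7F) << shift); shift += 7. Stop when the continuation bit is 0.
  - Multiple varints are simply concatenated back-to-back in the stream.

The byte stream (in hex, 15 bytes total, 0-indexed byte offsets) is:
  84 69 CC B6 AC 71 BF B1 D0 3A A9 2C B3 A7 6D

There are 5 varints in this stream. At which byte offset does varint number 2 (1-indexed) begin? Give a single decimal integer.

  byte[0]=0x84 cont=1 payload=0x04=4: acc |= 4<<0 -> acc=4 shift=7
  byte[1]=0x69 cont=0 payload=0x69=105: acc |= 105<<7 -> acc=13444 shift=14 [end]
Varint 1: bytes[0:2] = 84 69 -> value 13444 (2 byte(s))
  byte[2]=0xCC cont=1 payload=0x4C=76: acc |= 76<<0 -> acc=76 shift=7
  byte[3]=0xB6 cont=1 payload=0x36=54: acc |= 54<<7 -> acc=6988 shift=14
  byte[4]=0xAC cont=1 payload=0x2C=44: acc |= 44<<14 -> acc=727884 shift=21
  byte[5]=0x71 cont=0 payload=0x71=113: acc |= 113<<21 -> acc=237706060 shift=28 [end]
Varint 2: bytes[2:6] = CC B6 AC 71 -> value 237706060 (4 byte(s))
  byte[6]=0xBF cont=1 payload=0x3F=63: acc |= 63<<0 -> acc=63 shift=7
  byte[7]=0xB1 cont=1 payload=0x31=49: acc |= 49<<7 -> acc=6335 shift=14
  byte[8]=0xD0 cont=1 payload=0x50=80: acc |= 80<<14 -> acc=1317055 shift=21
  byte[9]=0x3A cont=0 payload=0x3A=58: acc |= 58<<21 -> acc=122951871 shift=28 [end]
Varint 3: bytes[6:10] = BF B1 D0 3A -> value 122951871 (4 byte(s))
  byte[10]=0xA9 cont=1 payload=0x29=41: acc |= 41<<0 -> acc=41 shift=7
  byte[11]=0x2C cont=0 payload=0x2C=44: acc |= 44<<7 -> acc=5673 shift=14 [end]
Varint 4: bytes[10:12] = A9 2C -> value 5673 (2 byte(s))
  byte[12]=0xB3 cont=1 payload=0x33=51: acc |= 51<<0 -> acc=51 shift=7
  byte[13]=0xA7 cont=1 payload=0x27=39: acc |= 39<<7 -> acc=5043 shift=14
  byte[14]=0x6D cont=0 payload=0x6D=109: acc |= 109<<14 -> acc=1790899 shift=21 [end]
Varint 5: bytes[12:15] = B3 A7 6D -> value 1790899 (3 byte(s))

Answer: 2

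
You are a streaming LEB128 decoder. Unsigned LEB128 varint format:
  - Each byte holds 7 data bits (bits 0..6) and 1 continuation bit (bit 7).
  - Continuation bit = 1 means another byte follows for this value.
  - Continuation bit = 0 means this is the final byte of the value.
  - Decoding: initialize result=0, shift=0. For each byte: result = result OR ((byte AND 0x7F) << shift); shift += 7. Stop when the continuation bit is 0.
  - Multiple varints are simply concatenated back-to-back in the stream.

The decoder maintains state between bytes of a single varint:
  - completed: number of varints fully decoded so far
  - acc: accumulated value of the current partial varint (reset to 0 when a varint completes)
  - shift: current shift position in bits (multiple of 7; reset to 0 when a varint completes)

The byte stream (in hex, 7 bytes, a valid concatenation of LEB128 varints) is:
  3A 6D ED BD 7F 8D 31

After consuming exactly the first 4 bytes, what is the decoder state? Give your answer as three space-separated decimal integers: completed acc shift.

Answer: 2 7917 14

Derivation:
byte[0]=0x3A cont=0 payload=0x3A: varint #1 complete (value=58); reset -> completed=1 acc=0 shift=0
byte[1]=0x6D cont=0 payload=0x6D: varint #2 complete (value=109); reset -> completed=2 acc=0 shift=0
byte[2]=0xED cont=1 payload=0x6D: acc |= 109<<0 -> completed=2 acc=109 shift=7
byte[3]=0xBD cont=1 payload=0x3D: acc |= 61<<7 -> completed=2 acc=7917 shift=14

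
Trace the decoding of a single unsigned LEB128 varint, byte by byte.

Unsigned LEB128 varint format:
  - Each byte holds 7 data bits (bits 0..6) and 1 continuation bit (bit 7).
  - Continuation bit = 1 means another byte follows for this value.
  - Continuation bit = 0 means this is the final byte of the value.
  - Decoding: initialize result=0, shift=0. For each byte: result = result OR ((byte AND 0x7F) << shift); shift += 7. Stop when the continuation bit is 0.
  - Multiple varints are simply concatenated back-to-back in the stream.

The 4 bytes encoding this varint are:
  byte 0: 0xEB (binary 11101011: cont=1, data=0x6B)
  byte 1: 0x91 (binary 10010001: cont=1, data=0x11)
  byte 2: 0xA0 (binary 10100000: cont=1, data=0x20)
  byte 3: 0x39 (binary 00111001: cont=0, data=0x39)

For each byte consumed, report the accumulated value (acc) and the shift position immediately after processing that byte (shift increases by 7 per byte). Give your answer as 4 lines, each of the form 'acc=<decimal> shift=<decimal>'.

byte 0=0xEB: payload=0x6B=107, contrib = 107<<0 = 107; acc -> 107, shift -> 7
byte 1=0x91: payload=0x11=17, contrib = 17<<7 = 2176; acc -> 2283, shift -> 14
byte 2=0xA0: payload=0x20=32, contrib = 32<<14 = 524288; acc -> 526571, shift -> 21
byte 3=0x39: payload=0x39=57, contrib = 57<<21 = 119537664; acc -> 120064235, shift -> 28

Answer: acc=107 shift=7
acc=2283 shift=14
acc=526571 shift=21
acc=120064235 shift=28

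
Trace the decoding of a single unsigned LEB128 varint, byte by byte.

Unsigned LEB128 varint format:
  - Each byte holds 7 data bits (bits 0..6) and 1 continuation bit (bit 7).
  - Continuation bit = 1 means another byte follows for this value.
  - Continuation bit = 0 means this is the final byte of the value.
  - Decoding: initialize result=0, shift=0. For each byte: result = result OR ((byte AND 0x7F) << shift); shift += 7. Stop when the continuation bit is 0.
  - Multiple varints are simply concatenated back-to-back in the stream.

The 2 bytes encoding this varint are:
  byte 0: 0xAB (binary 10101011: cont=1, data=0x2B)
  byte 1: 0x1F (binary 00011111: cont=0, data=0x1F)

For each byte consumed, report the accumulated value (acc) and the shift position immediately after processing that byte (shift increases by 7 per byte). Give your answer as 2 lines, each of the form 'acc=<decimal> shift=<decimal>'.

Answer: acc=43 shift=7
acc=4011 shift=14

Derivation:
byte 0=0xAB: payload=0x2B=43, contrib = 43<<0 = 43; acc -> 43, shift -> 7
byte 1=0x1F: payload=0x1F=31, contrib = 31<<7 = 3968; acc -> 4011, shift -> 14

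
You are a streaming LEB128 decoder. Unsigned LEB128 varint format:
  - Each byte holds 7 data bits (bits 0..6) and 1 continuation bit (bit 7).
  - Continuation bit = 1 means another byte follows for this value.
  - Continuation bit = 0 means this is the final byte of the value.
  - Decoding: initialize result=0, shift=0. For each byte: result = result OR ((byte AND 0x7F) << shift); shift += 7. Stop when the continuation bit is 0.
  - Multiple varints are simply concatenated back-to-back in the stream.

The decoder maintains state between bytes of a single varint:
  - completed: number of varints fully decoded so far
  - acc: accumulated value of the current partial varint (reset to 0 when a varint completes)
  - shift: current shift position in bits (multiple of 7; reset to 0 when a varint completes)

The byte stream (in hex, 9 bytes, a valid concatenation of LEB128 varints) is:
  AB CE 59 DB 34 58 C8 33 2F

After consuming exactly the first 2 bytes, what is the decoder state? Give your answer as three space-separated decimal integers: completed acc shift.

Answer: 0 10027 14

Derivation:
byte[0]=0xAB cont=1 payload=0x2B: acc |= 43<<0 -> completed=0 acc=43 shift=7
byte[1]=0xCE cont=1 payload=0x4E: acc |= 78<<7 -> completed=0 acc=10027 shift=14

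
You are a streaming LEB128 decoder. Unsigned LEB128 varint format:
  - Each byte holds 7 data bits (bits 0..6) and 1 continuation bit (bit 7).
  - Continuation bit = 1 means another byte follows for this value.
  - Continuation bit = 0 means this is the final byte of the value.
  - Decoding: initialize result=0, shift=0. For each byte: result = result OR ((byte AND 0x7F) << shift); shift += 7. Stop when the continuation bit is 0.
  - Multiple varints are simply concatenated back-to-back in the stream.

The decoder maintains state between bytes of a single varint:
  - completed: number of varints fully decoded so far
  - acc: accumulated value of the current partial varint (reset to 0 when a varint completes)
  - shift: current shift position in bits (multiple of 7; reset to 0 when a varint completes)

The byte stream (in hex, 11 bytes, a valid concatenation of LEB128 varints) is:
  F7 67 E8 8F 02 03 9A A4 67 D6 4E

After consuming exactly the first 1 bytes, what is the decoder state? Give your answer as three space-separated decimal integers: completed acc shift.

Answer: 0 119 7

Derivation:
byte[0]=0xF7 cont=1 payload=0x77: acc |= 119<<0 -> completed=0 acc=119 shift=7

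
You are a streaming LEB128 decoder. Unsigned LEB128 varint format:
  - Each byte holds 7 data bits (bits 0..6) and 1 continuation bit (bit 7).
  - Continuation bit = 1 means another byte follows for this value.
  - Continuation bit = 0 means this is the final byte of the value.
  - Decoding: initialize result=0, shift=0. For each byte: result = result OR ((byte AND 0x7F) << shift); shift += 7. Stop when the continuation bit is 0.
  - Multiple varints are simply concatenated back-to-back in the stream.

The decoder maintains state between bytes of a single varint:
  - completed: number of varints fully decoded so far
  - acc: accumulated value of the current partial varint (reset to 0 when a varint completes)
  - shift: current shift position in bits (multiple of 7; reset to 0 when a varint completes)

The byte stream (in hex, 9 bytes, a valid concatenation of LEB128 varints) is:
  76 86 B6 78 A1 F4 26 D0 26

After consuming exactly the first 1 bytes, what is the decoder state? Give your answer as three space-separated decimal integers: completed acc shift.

byte[0]=0x76 cont=0 payload=0x76: varint #1 complete (value=118); reset -> completed=1 acc=0 shift=0

Answer: 1 0 0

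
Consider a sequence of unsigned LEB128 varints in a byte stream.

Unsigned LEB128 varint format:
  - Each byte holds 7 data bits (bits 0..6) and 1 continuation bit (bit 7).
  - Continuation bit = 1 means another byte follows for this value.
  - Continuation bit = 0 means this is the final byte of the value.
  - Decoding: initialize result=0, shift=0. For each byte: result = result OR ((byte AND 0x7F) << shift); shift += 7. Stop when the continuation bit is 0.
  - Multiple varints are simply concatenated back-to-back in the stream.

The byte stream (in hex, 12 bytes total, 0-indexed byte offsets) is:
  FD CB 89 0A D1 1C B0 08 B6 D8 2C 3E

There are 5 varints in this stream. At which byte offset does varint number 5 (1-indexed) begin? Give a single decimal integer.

Answer: 11

Derivation:
  byte[0]=0xFD cont=1 payload=0x7D=125: acc |= 125<<0 -> acc=125 shift=7
  byte[1]=0xCB cont=1 payload=0x4B=75: acc |= 75<<7 -> acc=9725 shift=14
  byte[2]=0x89 cont=1 payload=0x09=9: acc |= 9<<14 -> acc=157181 shift=21
  byte[3]=0x0A cont=0 payload=0x0A=10: acc |= 10<<21 -> acc=21128701 shift=28 [end]
Varint 1: bytes[0:4] = FD CB 89 0A -> value 21128701 (4 byte(s))
  byte[4]=0xD1 cont=1 payload=0x51=81: acc |= 81<<0 -> acc=81 shift=7
  byte[5]=0x1C cont=0 payload=0x1C=28: acc |= 28<<7 -> acc=3665 shift=14 [end]
Varint 2: bytes[4:6] = D1 1C -> value 3665 (2 byte(s))
  byte[6]=0xB0 cont=1 payload=0x30=48: acc |= 48<<0 -> acc=48 shift=7
  byte[7]=0x08 cont=0 payload=0x08=8: acc |= 8<<7 -> acc=1072 shift=14 [end]
Varint 3: bytes[6:8] = B0 08 -> value 1072 (2 byte(s))
  byte[8]=0xB6 cont=1 payload=0x36=54: acc |= 54<<0 -> acc=54 shift=7
  byte[9]=0xD8 cont=1 payload=0x58=88: acc |= 88<<7 -> acc=11318 shift=14
  byte[10]=0x2C cont=0 payload=0x2C=44: acc |= 44<<14 -> acc=732214 shift=21 [end]
Varint 4: bytes[8:11] = B6 D8 2C -> value 732214 (3 byte(s))
  byte[11]=0x3E cont=0 payload=0x3E=62: acc |= 62<<0 -> acc=62 shift=7 [end]
Varint 5: bytes[11:12] = 3E -> value 62 (1 byte(s))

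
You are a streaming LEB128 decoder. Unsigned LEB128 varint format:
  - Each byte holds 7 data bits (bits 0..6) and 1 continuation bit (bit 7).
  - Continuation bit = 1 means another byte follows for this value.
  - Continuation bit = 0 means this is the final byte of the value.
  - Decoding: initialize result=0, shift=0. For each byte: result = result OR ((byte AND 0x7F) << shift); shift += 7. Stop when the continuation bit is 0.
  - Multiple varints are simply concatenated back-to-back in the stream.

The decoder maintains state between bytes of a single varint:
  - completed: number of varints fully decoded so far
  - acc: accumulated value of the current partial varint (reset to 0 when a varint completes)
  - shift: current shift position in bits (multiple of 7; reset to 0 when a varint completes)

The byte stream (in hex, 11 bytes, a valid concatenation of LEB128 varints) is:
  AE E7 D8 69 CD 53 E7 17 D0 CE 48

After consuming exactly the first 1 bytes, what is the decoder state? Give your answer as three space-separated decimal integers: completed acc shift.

Answer: 0 46 7

Derivation:
byte[0]=0xAE cont=1 payload=0x2E: acc |= 46<<0 -> completed=0 acc=46 shift=7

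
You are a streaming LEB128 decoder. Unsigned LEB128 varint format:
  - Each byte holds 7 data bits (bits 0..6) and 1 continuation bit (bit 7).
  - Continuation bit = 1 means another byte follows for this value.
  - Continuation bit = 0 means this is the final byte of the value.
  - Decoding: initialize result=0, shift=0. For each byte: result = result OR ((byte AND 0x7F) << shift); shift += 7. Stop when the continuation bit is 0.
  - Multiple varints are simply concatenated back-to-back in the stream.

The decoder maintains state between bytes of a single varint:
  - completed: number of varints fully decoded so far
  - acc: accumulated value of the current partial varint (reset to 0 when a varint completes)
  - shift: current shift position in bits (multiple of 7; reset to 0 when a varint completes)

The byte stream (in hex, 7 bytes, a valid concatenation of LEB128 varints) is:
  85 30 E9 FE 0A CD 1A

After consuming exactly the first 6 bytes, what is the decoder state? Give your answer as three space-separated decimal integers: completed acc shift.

Answer: 2 77 7

Derivation:
byte[0]=0x85 cont=1 payload=0x05: acc |= 5<<0 -> completed=0 acc=5 shift=7
byte[1]=0x30 cont=0 payload=0x30: varint #1 complete (value=6149); reset -> completed=1 acc=0 shift=0
byte[2]=0xE9 cont=1 payload=0x69: acc |= 105<<0 -> completed=1 acc=105 shift=7
byte[3]=0xFE cont=1 payload=0x7E: acc |= 126<<7 -> completed=1 acc=16233 shift=14
byte[4]=0x0A cont=0 payload=0x0A: varint #2 complete (value=180073); reset -> completed=2 acc=0 shift=0
byte[5]=0xCD cont=1 payload=0x4D: acc |= 77<<0 -> completed=2 acc=77 shift=7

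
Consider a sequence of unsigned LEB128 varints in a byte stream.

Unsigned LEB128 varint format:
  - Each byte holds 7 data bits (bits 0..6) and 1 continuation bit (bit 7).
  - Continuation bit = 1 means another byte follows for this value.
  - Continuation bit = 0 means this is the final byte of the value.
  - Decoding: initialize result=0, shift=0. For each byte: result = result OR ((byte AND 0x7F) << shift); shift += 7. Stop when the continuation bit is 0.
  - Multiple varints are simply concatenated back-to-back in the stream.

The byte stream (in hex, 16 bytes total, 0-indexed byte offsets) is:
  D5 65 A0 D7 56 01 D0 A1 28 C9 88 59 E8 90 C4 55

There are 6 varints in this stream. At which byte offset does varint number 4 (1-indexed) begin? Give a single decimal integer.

Answer: 6

Derivation:
  byte[0]=0xD5 cont=1 payload=0x55=85: acc |= 85<<0 -> acc=85 shift=7
  byte[1]=0x65 cont=0 payload=0x65=101: acc |= 101<<7 -> acc=13013 shift=14 [end]
Varint 1: bytes[0:2] = D5 65 -> value 13013 (2 byte(s))
  byte[2]=0xA0 cont=1 payload=0x20=32: acc |= 32<<0 -> acc=32 shift=7
  byte[3]=0xD7 cont=1 payload=0x57=87: acc |= 87<<7 -> acc=11168 shift=14
  byte[4]=0x56 cont=0 payload=0x56=86: acc |= 86<<14 -> acc=1420192 shift=21 [end]
Varint 2: bytes[2:5] = A0 D7 56 -> value 1420192 (3 byte(s))
  byte[5]=0x01 cont=0 payload=0x01=1: acc |= 1<<0 -> acc=1 shift=7 [end]
Varint 3: bytes[5:6] = 01 -> value 1 (1 byte(s))
  byte[6]=0xD0 cont=1 payload=0x50=80: acc |= 80<<0 -> acc=80 shift=7
  byte[7]=0xA1 cont=1 payload=0x21=33: acc |= 33<<7 -> acc=4304 shift=14
  byte[8]=0x28 cont=0 payload=0x28=40: acc |= 40<<14 -> acc=659664 shift=21 [end]
Varint 4: bytes[6:9] = D0 A1 28 -> value 659664 (3 byte(s))
  byte[9]=0xC9 cont=1 payload=0x49=73: acc |= 73<<0 -> acc=73 shift=7
  byte[10]=0x88 cont=1 payload=0x08=8: acc |= 8<<7 -> acc=1097 shift=14
  byte[11]=0x59 cont=0 payload=0x59=89: acc |= 89<<14 -> acc=1459273 shift=21 [end]
Varint 5: bytes[9:12] = C9 88 59 -> value 1459273 (3 byte(s))
  byte[12]=0xE8 cont=1 payload=0x68=104: acc |= 104<<0 -> acc=104 shift=7
  byte[13]=0x90 cont=1 payload=0x10=16: acc |= 16<<7 -> acc=2152 shift=14
  byte[14]=0xC4 cont=1 payload=0x44=68: acc |= 68<<14 -> acc=1116264 shift=21
  byte[15]=0x55 cont=0 payload=0x55=85: acc |= 85<<21 -> acc=179374184 shift=28 [end]
Varint 6: bytes[12:16] = E8 90 C4 55 -> value 179374184 (4 byte(s))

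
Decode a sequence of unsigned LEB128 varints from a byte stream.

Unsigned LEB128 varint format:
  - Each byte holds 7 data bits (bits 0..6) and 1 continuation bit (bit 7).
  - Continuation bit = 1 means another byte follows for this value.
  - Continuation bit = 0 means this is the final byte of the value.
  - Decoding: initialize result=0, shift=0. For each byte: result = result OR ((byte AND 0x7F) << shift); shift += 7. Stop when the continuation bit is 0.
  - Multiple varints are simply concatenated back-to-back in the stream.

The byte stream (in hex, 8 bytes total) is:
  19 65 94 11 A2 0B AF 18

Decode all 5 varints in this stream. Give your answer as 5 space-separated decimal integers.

Answer: 25 101 2196 1442 3119

Derivation:
  byte[0]=0x19 cont=0 payload=0x19=25: acc |= 25<<0 -> acc=25 shift=7 [end]
Varint 1: bytes[0:1] = 19 -> value 25 (1 byte(s))
  byte[1]=0x65 cont=0 payload=0x65=101: acc |= 101<<0 -> acc=101 shift=7 [end]
Varint 2: bytes[1:2] = 65 -> value 101 (1 byte(s))
  byte[2]=0x94 cont=1 payload=0x14=20: acc |= 20<<0 -> acc=20 shift=7
  byte[3]=0x11 cont=0 payload=0x11=17: acc |= 17<<7 -> acc=2196 shift=14 [end]
Varint 3: bytes[2:4] = 94 11 -> value 2196 (2 byte(s))
  byte[4]=0xA2 cont=1 payload=0x22=34: acc |= 34<<0 -> acc=34 shift=7
  byte[5]=0x0B cont=0 payload=0x0B=11: acc |= 11<<7 -> acc=1442 shift=14 [end]
Varint 4: bytes[4:6] = A2 0B -> value 1442 (2 byte(s))
  byte[6]=0xAF cont=1 payload=0x2F=47: acc |= 47<<0 -> acc=47 shift=7
  byte[7]=0x18 cont=0 payload=0x18=24: acc |= 24<<7 -> acc=3119 shift=14 [end]
Varint 5: bytes[6:8] = AF 18 -> value 3119 (2 byte(s))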